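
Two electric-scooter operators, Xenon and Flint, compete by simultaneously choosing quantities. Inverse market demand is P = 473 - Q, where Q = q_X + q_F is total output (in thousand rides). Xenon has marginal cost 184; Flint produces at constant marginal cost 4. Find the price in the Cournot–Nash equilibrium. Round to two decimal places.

Xenon's profit: π_X = (473 - Q)q_X - (184q_X). Setting ∂π_X/∂q_X = 0: 289 - 2q_X - (q_F) = 0.
Flint's first-order condition: 469 - 2q_F - (q_X) = 0.
Rearranging gives the reaction functions q_X = (289 - q_F)/2 and q_F = (469 - q_X)/2.
Solving the pair: q_X = 109/3, q_F = 649/3.
Total output Q = 758/3, so price P = 473 - 758/3 = 661/3.

220.33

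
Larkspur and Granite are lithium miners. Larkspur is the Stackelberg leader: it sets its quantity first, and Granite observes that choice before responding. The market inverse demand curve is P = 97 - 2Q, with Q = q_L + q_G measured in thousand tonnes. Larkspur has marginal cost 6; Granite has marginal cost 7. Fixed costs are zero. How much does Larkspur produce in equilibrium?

23

The follower Granite best-responds to any q_L: π_G = (97 - 2Q)q_G - 7q_G.
Setting the follower's marginal profit to zero, 90 - 2q_L - 4q_G = 0, i.e. q_G = (90 - 2q_L)/4.
The leader anticipates this reaction. Substituting into P = 97 - 2Q gives P = 52 - q_L, so π_L = (52 - q_L)q_L - 6q_L.
Leader FOC: 46 - 2q_L = 0, so q_L = 23.
Then q_G = (90 - 2·23)/4 = 11.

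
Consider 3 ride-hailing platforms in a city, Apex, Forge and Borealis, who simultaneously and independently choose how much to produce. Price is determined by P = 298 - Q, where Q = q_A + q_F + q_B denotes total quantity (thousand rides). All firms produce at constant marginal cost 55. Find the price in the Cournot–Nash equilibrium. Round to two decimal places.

115.75

A representative firm's profit is π_i = q_i(298 - Q) - 55q_i.
Setting ∂π_i/∂q_i = 0 with rivals' quantities fixed: 243 - 2q_i - Σ_{j≠i} q_j = 0.
With identical firms every q_j equals q_i, so Σ_{j≠i} q_j = 2q_i and 243 = 4q_i, giving q_i = 243/4.
Total output Q = 729/4, so price P = 298 - 729/4 = 463/4.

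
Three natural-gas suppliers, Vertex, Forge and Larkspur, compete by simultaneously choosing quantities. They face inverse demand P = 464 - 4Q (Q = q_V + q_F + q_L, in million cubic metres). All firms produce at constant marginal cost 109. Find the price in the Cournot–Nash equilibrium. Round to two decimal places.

197.75

Each firm earns π_i = (464 - 4Q)q_i - 109q_i.
First-order condition (treating rivals' output as given): 355 - 8q_i - 4·Σ_{j≠i} q_j = 0.
By symmetry each firm produces the same amount; substituting Σ_{j≠i} q_j = 2q_i yields q_i = 355/16.
Total output Q = 1065/16, so price P = 464 - 4·(1065/16) = 791/4.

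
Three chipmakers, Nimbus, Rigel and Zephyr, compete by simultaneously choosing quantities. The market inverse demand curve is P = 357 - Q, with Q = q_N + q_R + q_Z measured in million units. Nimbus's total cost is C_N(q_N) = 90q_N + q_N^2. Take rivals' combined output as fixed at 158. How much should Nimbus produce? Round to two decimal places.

27.25

With rivals' combined output fixed at 158, Nimbus's profit is π_N = (357 - 158 - q_N)q_N - (90q_N + q_N²) = (199 - q_N)q_N - (90q_N + q_N²).
∂π_N/∂q_N = 109 - 4q_N = 0, so q_N = 109/4.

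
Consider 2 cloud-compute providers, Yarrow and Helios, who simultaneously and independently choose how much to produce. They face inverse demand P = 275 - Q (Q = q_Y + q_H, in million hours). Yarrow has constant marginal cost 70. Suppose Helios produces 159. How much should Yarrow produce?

23

With the rival's output fixed at 159, Yarrow's profit is π_Y = (275 - 159 - q_Y)q_Y - (70q_Y) = (116 - q_Y)q_Y - (70q_Y).
∂π_Y/∂q_Y = 46 - 2q_Y = 0, so q_Y = 23.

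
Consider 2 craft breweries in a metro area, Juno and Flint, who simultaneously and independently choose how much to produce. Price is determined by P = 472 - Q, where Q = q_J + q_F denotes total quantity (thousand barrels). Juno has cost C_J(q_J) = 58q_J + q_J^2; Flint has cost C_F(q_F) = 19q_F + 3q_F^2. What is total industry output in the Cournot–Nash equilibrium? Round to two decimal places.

Juno's profit: π_J = (472 - Q)q_J - (58q_J + q_J²). Setting ∂π_J/∂q_J = 0: 414 - 4q_J - (q_F) = 0.
Flint's profit: π_F = (472 - Q)q_F - (19q_F + 3q_F²). Setting ∂π_F/∂q_F = 0: 453 - 8q_F - (q_J) = 0.
So q_J = (414 - q_F)/4 and q_F = (453 - q_J)/8.
Substituting one into the other gives q_J = 92.2258 and q_F = 1398/31.
Total output Q = 92.2258 + 1398/31 = 137.3226.

137.32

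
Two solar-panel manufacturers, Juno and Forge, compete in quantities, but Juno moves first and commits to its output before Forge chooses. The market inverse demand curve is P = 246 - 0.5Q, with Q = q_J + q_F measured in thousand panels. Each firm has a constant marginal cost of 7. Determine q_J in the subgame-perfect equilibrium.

239

Solve by backward induction. Given q_J, the follower Forge maximises π_F = (246 - (1/2)q_J - (1/2)q_F)q_F - 7q_F.
Follower FOC: 239 - (1/2)q_J - q_F = 0, so q_F(q_J) = (239 - (1/2)q_J).
Juno substitutes q_F(q_J) into its own profit: π_J = q_J(246 - (1/2)q_J - (239 - (1/2)q_J)/2) - 7q_J = (253/2 - (1/4)q_J)q_J - 7q_J.
Maximising: ∂π_J/∂q_J = 239/2 - (1/2)q_J = 0, giving q_J = 239.
Then q_F = (239 - (1/2)·239) = 239/2.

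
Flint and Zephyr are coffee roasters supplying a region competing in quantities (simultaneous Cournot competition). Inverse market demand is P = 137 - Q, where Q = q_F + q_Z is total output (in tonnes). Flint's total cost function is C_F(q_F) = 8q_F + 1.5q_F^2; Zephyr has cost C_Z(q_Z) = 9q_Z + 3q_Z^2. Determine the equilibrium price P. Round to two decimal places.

100.72

Flint's profit: π_F = (137 - Q)q_F - (8q_F + (3/2)q_F²). Setting ∂π_F/∂q_F = 0: 129 - 5q_F - (q_Z) = 0.
Zephyr's profit: π_Z = (137 - Q)q_Z - (9q_Z + 3q_Z²). Setting ∂π_Z/∂q_Z = 0: 128 - 8q_Z - (q_F) = 0.
So q_F = (129 - q_Z)/5 and q_Z = (128 - q_F)/8.
Solving the pair: q_F = 904/39, q_Z = 511/39.
Total output Q = 1415/39, so price P = 137 - 1415/39 = 100.7179.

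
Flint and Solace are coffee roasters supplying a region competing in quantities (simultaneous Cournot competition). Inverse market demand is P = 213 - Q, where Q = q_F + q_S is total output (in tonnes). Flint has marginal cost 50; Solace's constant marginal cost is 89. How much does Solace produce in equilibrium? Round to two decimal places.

Flint's profit: π_F = (213 - Q)q_F - (50q_F). Setting ∂π_F/∂q_F = 0: 163 - 2q_F - (q_S) = 0.
Solace's first-order condition: 124 - 2q_S - (q_F) = 0.
Best responses: q_F = (163 - q_S)/2, q_S = (124 - q_F)/2.
Substituting one into the other gives q_F = 202/3 and q_S = 85/3.

28.33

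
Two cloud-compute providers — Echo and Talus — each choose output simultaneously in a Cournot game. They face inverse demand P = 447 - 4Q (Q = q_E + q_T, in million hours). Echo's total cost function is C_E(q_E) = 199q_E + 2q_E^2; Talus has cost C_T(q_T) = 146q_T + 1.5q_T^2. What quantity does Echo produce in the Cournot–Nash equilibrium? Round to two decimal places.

Echo's profit: π_E = (447 - 4Q)q_E - (199q_E + 2q_E²). Setting ∂π_E/∂q_E = 0: 248 - 12q_E - 4(q_T) = 0.
Talus's profit: π_T = (447 - 4Q)q_T - (146q_T + (3/2)q_T²). Setting ∂π_T/∂q_T = 0: 301 - 11q_T - 4(q_E) = 0.
Best responses: q_E = (248 - 4q_T)/12, q_T = (301 - 4q_E)/11.
Substituting one into the other gives q_E = 381/29 and q_T = 655/29.

13.14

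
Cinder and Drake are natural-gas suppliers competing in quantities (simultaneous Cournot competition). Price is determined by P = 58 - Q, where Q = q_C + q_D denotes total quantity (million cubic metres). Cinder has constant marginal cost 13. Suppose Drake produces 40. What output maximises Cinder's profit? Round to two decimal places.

2.50

With the rival's output fixed at 40, Cinder's profit is π_C = (58 - 40 - q_C)q_C - (13q_C) = (18 - q_C)q_C - (13q_C).
∂π_C/∂q_C = 5 - 2q_C = 0, so q_C = 5/2.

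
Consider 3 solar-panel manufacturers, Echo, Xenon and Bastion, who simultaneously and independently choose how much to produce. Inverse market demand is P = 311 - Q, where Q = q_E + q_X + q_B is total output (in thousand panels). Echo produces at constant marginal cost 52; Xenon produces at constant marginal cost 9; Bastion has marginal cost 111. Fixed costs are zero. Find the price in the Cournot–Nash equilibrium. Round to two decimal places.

120.75

Echo's profit: π_E = (311 - Q)q_E - (52q_E). Setting ∂π_E/∂q_E = 0: 259 - 2q_E - (q_X + q_B) = 0.
Xenon's first-order condition: 302 - 2q_X - (q_E + q_B) = 0.
Bastion's profit: π_B = (311 - Q)q_B - (111q_B). Setting ∂π_B/∂q_B = 0: 200 - 2q_B - (q_E + q_X) = 0.
Summing all 3 equations gives 761 − 4Q = 0, hence Q = 761/4.
Back-substituting: q_E = (259 − 761/4) = 275/4, q_X = (302 − 761/4) = 447/4, q_B = (200 − 761/4) = 39/4.
Total output Q = 761/4, so price P = 311 - 761/4 = 483/4.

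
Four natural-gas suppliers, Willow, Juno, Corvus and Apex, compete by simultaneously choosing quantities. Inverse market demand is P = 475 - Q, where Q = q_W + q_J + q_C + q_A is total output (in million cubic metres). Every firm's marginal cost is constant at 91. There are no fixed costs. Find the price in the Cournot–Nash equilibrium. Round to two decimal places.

167.80

Each firm earns π_i = (475 - Q)q_i - 91q_i.
First-order condition (treating rivals' output as given): 384 - 2q_i - Σ_{j≠i} q_j = 0.
By symmetry each firm produces the same amount; substituting Σ_{j≠i} q_j = 3q_i yields q_i = 384/5.
Total output Q = 1536/5, so price P = 475 - 1536/5 = 839/5.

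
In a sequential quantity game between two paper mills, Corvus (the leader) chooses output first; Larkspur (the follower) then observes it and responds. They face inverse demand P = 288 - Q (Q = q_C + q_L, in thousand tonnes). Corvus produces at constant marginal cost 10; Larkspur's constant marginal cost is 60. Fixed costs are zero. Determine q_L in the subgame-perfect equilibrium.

The follower Larkspur best-responds to any q_C: π_L = (288 - Q)q_L - 60q_L.
Follower FOC: 228 - q_C - 2q_L = 0, so q_L(q_C) = (228 - q_C)/2.
The leader anticipates this reaction. Substituting into P = 288 - Q gives P = 174 - (1/2)q_C, so π_C = (174 - (1/2)q_C)q_C - 10q_C.
Leader FOC: 164 - q_C = 0, so q_C = 164.
Then q_L = (228 - 164)/2 = 32.

32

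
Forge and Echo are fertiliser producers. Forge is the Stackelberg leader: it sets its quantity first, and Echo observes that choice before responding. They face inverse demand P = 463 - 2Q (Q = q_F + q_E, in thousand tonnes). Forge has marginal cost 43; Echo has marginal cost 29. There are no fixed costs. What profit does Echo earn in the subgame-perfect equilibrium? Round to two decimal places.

6670.13

The follower Echo best-responds to any q_F: π_E = (463 - 2Q)q_E - 29q_E.
∂π_E/∂q_E = 434 - 2q_F - 4q_E = 0 gives the reaction function q_E = (434 - 2q_F)/4.
The leader anticipates this reaction. Substituting into P = 463 - 2Q gives P = 246 - q_F, so π_F = (246 - q_F)q_F - 43q_F.
Maximising: ∂π_F/∂q_F = 203 - 2q_F = 0, giving q_F = 203/2.
Then q_E = (434 - 2·(203/2))/4 = 231/4.
Price P = 463 - 2·(637/4) = 289/2.
Echo's profit: (289/2 - 29)·(231/4) = 6670.1250.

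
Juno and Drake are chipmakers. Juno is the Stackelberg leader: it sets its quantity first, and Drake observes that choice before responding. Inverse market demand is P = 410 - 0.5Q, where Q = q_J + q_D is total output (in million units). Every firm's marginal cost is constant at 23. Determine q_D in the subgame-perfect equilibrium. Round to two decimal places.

193.50

Solve by backward induction. Given q_J, the follower Drake maximises π_D = (410 - (1/2)q_J - (1/2)q_D)q_D - 23q_D.
∂π_D/∂q_D = 387 - (1/2)q_J - q_D = 0 gives the reaction function q_D = (387 - (1/2)q_J).
Juno substitutes q_D(q_J) into its own profit: π_J = q_J(410 - (1/2)q_J - (387 - (1/2)q_J)/2) - 23q_J = (433/2 - (1/4)q_J)q_J - 23q_J.
Leader FOC: 387/2 - (1/2)q_J = 0, so q_J = 387.
Then q_D = (387 - (1/2)·387) = 387/2.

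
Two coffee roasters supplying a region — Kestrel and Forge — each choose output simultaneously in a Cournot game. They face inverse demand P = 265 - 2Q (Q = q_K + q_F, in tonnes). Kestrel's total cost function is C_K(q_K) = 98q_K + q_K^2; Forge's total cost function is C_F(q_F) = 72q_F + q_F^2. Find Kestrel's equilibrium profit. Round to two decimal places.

Kestrel's profit: π_K = (265 - 2Q)q_K - (98q_K + q_K²). Setting ∂π_K/∂q_K = 0: 167 - 6q_K - 2(q_F) = 0.
Forge's first-order condition: 193 - 6q_F - 2(q_K) = 0.
So q_K = (167 - 2q_F)/6 and q_F = (193 - 2q_K)/6.
Substituting one into the other gives q_K = 77/4 and q_F = 103/4.
Price P = 265 - 2·45 = 175.
Kestrel's profit: 175·(77/4) - 98·(77/4) - (77/4)² = 1111.6875.

1111.69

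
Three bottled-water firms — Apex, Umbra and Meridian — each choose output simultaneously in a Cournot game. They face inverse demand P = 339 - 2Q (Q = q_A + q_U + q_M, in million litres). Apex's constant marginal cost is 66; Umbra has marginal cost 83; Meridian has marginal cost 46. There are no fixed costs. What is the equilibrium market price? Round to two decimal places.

133.50

Apex's profit: π_A = (339 - 2Q)q_A - (66q_A). Setting ∂π_A/∂q_A = 0: 273 - 4q_A - 2(q_U + q_M) = 0.
Umbra's first-order condition: 256 - 4q_U - 2(q_A + q_M) = 0.
Meridian's first-order condition: 293 - 4q_M - 2(q_A + q_U) = 0.
Adding the 3 conditions: 822 − 4Q − 4Q = 0, i.e. Q = 411/4.
Back-substituting: q_A = (273 − 411/2)/2 = 135/4, q_U = (256 − 411/2)/2 = 101/4, q_M = (293 − 411/2)/2 = 175/4.
Total output Q = 411/4, so price P = 339 - 2·(411/4) = 267/2.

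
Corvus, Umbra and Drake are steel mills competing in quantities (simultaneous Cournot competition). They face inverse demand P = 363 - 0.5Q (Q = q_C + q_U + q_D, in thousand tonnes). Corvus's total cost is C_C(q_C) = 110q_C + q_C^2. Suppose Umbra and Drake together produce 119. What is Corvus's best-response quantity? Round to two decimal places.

64.50

With rivals' combined output fixed at 119, Corvus's profit is π_C = (363 - (1/2)·119 - (1/2)q_C)q_C - (110q_C + q_C²) = (607/2 - (1/2)q_C)q_C - (110q_C + q_C²).
∂π_C/∂q_C = 387/2 - 3q_C = 0, so q_C = 129/2.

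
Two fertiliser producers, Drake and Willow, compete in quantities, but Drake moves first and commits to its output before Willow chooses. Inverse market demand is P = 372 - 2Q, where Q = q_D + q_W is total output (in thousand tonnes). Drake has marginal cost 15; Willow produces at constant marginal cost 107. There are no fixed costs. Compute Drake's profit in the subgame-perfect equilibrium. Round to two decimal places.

12600.06

Solve by backward induction. Given q_D, the follower Willow maximises π_W = (372 - 2q_D - 2q_W)q_W - 107q_W.
Setting the follower's marginal profit to zero, 265 - 2q_D - 4q_W = 0, i.e. q_W = (265 - 2q_D)/4.
Drake substitutes q_W(q_D) into its own profit: π_D = q_D(372 - 2q_D - (265 - 2q_D)/2) - 15q_D = (479/2 - q_D)q_D - 15q_D.
Maximising: ∂π_D/∂q_D = 449/2 - 2q_D = 0, giving q_D = 449/4.
Then q_W = (265 - 2·(449/4))/4 = 81/8.
Price P = 372 - 2·(979/8) = 509/4.
Drake's profit: (509/4 - 15)·(449/4) = 12600.0625.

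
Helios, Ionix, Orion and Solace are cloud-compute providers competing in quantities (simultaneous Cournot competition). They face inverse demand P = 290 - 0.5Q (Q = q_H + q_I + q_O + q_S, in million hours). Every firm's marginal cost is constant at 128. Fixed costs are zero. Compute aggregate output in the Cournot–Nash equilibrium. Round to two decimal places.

259.20

Each firm earns π_i = (290 - 0.5Q)q_i - 128q_i.
Setting ∂π_i/∂q_i = 0 with rivals' quantities fixed: 162 - q_i - (1/2)·Σ_{j≠i} q_j = 0.
By symmetry each firm produces the same amount; substituting Σ_{j≠i} q_j = 3q_i yields q_i = 162/(5/2) = 324/5.
Total output Q = 324/5 + 324/5 + 324/5 + 324/5 = 1296/5.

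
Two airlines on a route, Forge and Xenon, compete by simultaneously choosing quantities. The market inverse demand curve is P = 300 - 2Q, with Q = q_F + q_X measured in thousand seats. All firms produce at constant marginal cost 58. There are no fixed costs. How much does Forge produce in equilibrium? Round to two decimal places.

Each firm earns π_i = (300 - 2Q)q_i - 58q_i.
First-order condition (treating rivals' output as given): 242 - 4q_i - 2q_j = 0.
By symmetry each firm produces the same amount; substituting q_j = q_i yields q_i = 242/6 = 121/3.

40.33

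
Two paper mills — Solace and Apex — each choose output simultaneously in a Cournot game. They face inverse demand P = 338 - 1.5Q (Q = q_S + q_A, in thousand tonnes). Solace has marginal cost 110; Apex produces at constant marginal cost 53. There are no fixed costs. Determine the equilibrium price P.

Solace's profit: π_S = (338 - 1.5Q)q_S - (110q_S). Setting ∂π_S/∂q_S = 0: 228 - 3q_S - (3/2)(q_A) = 0.
Apex's profit: π_A = (338 - 1.5Q)q_A - (53q_A). Setting ∂π_A/∂q_A = 0: 285 - 3q_A - (3/2)(q_S) = 0.
So q_S = (228 - (3/2)q_A)/3 and q_A = (285 - (3/2)q_S)/3.
Solving the pair: q_S = 38, q_A = 76.
Total output Q = 114, so price P = 338 - (3/2)·114 = 167.

167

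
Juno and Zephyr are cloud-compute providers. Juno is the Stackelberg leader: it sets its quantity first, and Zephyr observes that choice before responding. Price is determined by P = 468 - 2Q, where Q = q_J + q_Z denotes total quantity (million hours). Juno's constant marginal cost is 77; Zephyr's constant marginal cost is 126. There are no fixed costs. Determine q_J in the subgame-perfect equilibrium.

110

Solve by backward induction. Given q_J, the follower Zephyr maximises π_Z = (468 - 2q_J - 2q_Z)q_Z - 126q_Z.
Setting the follower's marginal profit to zero, 342 - 2q_J - 4q_Z = 0, i.e. q_Z = (342 - 2q_J)/4.
Juno substitutes q_Z(q_J) into its own profit: π_J = q_J(468 - 2q_J - (342 - 2q_J)/2) - 77q_J = (297 - q_J)q_J - 77q_J.
Leader FOC: 220 - 2q_J = 0, so q_J = 110.
Then q_Z = (342 - 2·110)/4 = 61/2.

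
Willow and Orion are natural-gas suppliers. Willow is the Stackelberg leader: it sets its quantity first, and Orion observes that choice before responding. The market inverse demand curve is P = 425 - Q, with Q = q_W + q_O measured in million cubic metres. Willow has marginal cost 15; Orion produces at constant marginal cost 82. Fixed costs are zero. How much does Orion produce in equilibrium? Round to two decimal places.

52.25

Solve by backward induction. Given q_W, the follower Orion maximises π_O = (425 - q_W - q_O)q_O - 82q_O.
Follower FOC: 343 - q_W - 2q_O = 0, so q_O(q_W) = (343 - q_W)/2.
Willow substitutes q_O(q_W) into its own profit: π_W = q_W(425 - q_W - (343 - q_W)/2) - 15q_W = (507/2 - (1/2)q_W)q_W - 15q_W.
Maximising: ∂π_W/∂q_W = 477/2 - q_W = 0, giving q_W = 477/2.
Then q_O = (343 - 477/2)/2 = 209/4.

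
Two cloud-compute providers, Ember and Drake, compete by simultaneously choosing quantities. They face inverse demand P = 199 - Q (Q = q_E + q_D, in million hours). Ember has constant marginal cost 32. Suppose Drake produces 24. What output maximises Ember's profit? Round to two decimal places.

71.50

With the rival's output fixed at 24, Ember's profit is π_E = (199 - 24 - q_E)q_E - (32q_E) = (175 - q_E)q_E - (32q_E).
∂π_E/∂q_E = 143 - 2q_E = 0, so q_E = 143/2.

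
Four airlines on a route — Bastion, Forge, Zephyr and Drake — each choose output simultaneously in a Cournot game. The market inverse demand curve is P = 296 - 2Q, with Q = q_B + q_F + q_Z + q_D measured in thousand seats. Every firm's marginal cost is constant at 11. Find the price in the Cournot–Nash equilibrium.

68

Each firm earns π_i = (296 - 2Q)q_i - 11q_i.
Setting ∂π_i/∂q_i = 0 with rivals' quantities fixed: 285 - 4q_i - 2·Σ_{j≠i} q_j = 0.
By symmetry each firm produces the same amount; substituting Σ_{j≠i} q_j = 3q_i yields q_i = 285/10 = 57/2.
Total output Q = 114, so price P = 296 - 2·114 = 68.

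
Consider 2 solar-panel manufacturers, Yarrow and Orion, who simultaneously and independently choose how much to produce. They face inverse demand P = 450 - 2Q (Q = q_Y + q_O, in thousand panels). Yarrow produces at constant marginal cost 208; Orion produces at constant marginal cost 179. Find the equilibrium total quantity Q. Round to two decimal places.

85.50

Yarrow's profit: π_Y = (450 - 2Q)q_Y - (208q_Y). Setting ∂π_Y/∂q_Y = 0: 242 - 4q_Y - 2(q_O) = 0.
Orion's first-order condition: 271 - 4q_O - 2(q_Y) = 0.
So q_Y = (242 - 2q_O)/4 and q_O = (271 - 2q_Y)/4.
Substituting one into the other gives q_Y = 71/2 and q_O = 50.
Total output Q = 71/2 + 50 = 171/2.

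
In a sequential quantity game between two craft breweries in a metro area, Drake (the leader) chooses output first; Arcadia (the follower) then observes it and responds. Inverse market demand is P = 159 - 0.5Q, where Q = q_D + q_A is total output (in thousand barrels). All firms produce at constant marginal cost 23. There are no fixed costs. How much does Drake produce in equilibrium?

The follower Arcadia best-responds to any q_D: π_A = (159 - 0.5Q)q_A - 23q_A.
Follower FOC: 136 - (1/2)q_D - q_A = 0, so q_A(q_D) = (136 - (1/2)q_D).
The leader anticipates this reaction. Substituting into P = 159 - 0.5Q gives P = 91 - (1/4)q_D, so π_D = (91 - (1/4)q_D)q_D - 23q_D.
Maximising: ∂π_D/∂q_D = 68 - (1/2)q_D = 0, giving q_D = 136.
Then q_A = (136 - (1/2)·136) = 68.

136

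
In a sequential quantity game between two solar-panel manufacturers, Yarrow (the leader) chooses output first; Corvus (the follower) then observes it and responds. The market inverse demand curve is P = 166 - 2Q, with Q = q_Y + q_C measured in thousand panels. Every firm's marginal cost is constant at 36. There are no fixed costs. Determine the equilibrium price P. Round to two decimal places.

68.50

Solve by backward induction. Given q_Y, the follower Corvus maximises π_C = (166 - 2q_Y - 2q_C)q_C - 36q_C.
∂π_C/∂q_C = 130 - 2q_Y - 4q_C = 0 gives the reaction function q_C = (130 - 2q_Y)/4.
The leader anticipates this reaction. Substituting into P = 166 - 2Q gives P = 101 - q_Y, so π_Y = (101 - q_Y)q_Y - 36q_Y.
The leader's first-order condition 65 - 2q_Y = 0 yields q_Y = 65/2.
Then q_C = (130 - 2·(65/2))/4 = 65/4.
Total output Q = 195/4, so price P = 166 - 2·(195/4) = 137/2.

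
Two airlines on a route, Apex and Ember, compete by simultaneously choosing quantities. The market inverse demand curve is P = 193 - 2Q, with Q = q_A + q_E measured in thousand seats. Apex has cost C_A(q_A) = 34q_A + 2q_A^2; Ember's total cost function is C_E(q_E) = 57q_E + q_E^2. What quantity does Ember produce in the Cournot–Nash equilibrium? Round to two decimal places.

Apex's profit: π_A = (193 - 2Q)q_A - (34q_A + 2q_A²). Setting ∂π_A/∂q_A = 0: 159 - 8q_A - 2(q_E) = 0.
Ember's profit: π_E = (193 - 2Q)q_E - (57q_E + q_E²). Setting ∂π_E/∂q_E = 0: 136 - 6q_E - 2(q_A) = 0.
So q_A = (159 - 2q_E)/8 and q_E = (136 - 2q_A)/6.
Substituting one into the other gives q_A = 31/2 and q_E = 35/2.

17.50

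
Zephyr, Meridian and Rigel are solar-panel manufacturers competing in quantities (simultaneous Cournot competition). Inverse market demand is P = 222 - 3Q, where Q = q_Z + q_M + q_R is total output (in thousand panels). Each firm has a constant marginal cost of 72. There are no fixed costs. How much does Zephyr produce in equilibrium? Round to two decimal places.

Each firm earns π_i = (222 - 3Q)q_i - 72q_i.
First-order condition (treating rivals' output as given): 150 - 6q_i - 3·Σ_{j≠i} q_j = 0.
With identical firms every q_j equals q_i, so Σ_{j≠i} q_j = 2q_i and 150 = 12q_i, giving q_i = 25/2.

12.50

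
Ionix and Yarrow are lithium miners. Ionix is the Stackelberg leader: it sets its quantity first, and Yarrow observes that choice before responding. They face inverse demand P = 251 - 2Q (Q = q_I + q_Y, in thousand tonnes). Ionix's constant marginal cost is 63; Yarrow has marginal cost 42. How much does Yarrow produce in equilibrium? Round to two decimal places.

31.38

Solve by backward induction. Given q_I, the follower Yarrow maximises π_Y = (251 - 2q_I - 2q_Y)q_Y - 42q_Y.
∂π_Y/∂q_Y = 209 - 2q_I - 4q_Y = 0 gives the reaction function q_Y = (209 - 2q_I)/4.
Ionix substitutes q_Y(q_I) into its own profit: π_I = q_I(251 - 2q_I - (209 - 2q_I)/2) - 63q_I = (293/2 - q_I)q_I - 63q_I.
Maximising: ∂π_I/∂q_I = 167/2 - 2q_I = 0, giving q_I = 167/4.
Then q_Y = (209 - 2·(167/4))/4 = 251/8.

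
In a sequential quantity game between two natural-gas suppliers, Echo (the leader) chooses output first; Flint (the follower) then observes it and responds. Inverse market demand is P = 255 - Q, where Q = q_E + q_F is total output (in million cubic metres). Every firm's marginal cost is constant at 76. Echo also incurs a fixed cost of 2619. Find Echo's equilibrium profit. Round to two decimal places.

1386.13

The follower Flint best-responds to any q_E: π_F = (255 - Q)q_F - 76q_F.
Setting the follower's marginal profit to zero, 179 - q_E - 2q_F = 0, i.e. q_F = (179 - q_E)/2.
The leader anticipates this reaction. Substituting into P = 255 - Q gives P = 331/2 - (1/2)q_E, so π_E = (331/2 - (1/2)q_E)q_E - 76q_E.
Maximising: ∂π_E/∂q_E = 179/2 - q_E = 0, giving q_E = 179/2.
Then q_F = (179 - 179/2)/2 = 179/4.
Price P = 255 - 537/4 = 483/4.
Echo's profit: (483/4 - 76)·(179/2) - 2619 = 1386.1250.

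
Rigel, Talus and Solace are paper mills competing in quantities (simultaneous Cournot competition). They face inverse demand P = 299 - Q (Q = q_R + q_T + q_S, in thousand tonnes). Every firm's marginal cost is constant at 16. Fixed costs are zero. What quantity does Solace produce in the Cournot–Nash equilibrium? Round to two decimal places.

A representative firm's profit is π_i = q_i(299 - Q) - 16q_i.
Setting ∂π_i/∂q_i = 0 with rivals' quantities fixed: 283 - 2q_i - Σ_{j≠i} q_j = 0.
By symmetry each firm produces the same amount; substituting Σ_{j≠i} q_j = 2q_i yields q_i = 283/4.

70.75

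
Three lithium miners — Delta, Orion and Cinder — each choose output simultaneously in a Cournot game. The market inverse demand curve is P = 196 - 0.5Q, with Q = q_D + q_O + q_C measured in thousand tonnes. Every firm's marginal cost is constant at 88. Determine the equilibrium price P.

A representative firm's profit is π_i = q_i(196 - 0.5Q) - 88q_i.
Setting ∂π_i/∂q_i = 0 with rivals' quantities fixed: 108 - q_i - (1/2)·Σ_{j≠i} q_j = 0.
With identical firms every q_j equals q_i, so Σ_{j≠i} q_j = 2q_i and 108 = 2q_i, giving q_i = 54.
Total output Q = 162, so price P = 196 - (1/2)·162 = 115.

115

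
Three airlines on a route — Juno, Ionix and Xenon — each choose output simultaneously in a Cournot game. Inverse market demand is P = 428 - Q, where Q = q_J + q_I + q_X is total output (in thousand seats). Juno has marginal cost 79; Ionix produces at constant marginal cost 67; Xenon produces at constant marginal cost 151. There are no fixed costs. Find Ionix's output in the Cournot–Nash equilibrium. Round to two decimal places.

114.25

Juno's profit: π_J = (428 - Q)q_J - (79q_J). Setting ∂π_J/∂q_J = 0: 349 - 2q_J - (q_I + q_X) = 0.
Ionix's first-order condition: 361 - 2q_I - (q_J + q_X) = 0.
Xenon's profit: π_X = (428 - Q)q_X - (151q_X). Setting ∂π_X/∂q_X = 0: 277 - 2q_X - (q_J + q_I) = 0.
Adding the 3 first-order conditions: 987 − 4Q = 0, so Q = 987/4.
Back-substituting: q_J = (349 − 987/4) = 409/4, q_I = (361 − 987/4) = 457/4, q_X = (277 − 987/4) = 121/4.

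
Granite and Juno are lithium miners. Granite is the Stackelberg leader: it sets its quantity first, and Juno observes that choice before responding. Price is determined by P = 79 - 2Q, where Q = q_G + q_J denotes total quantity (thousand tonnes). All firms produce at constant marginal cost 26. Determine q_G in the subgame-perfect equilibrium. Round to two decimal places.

13.25

The follower Juno best-responds to any q_G: π_J = (79 - 2Q)q_J - 26q_J.
Follower FOC: 53 - 2q_G - 4q_J = 0, so q_J(q_G) = (53 - 2q_G)/4.
Granite substitutes q_J(q_G) into its own profit: π_G = q_G(79 - 2q_G - (53 - 2q_G)/2) - 26q_G = (105/2 - q_G)q_G - 26q_G.
Leader FOC: 53/2 - 2q_G = 0, so q_G = 53/4.
Then q_J = (53 - 2·(53/4))/4 = 53/8.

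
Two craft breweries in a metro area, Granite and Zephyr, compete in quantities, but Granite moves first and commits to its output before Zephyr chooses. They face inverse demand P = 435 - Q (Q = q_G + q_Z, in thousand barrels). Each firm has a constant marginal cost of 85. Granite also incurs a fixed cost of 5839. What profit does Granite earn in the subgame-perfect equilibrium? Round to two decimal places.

9473.50

The follower Zephyr best-responds to any q_G: π_Z = (435 - Q)q_Z - 85q_Z.
Setting the follower's marginal profit to zero, 350 - q_G - 2q_Z = 0, i.e. q_Z = (350 - q_G)/2.
The leader anticipates this reaction. Substituting into P = 435 - Q gives P = 260 - (1/2)q_G, so π_G = (260 - (1/2)q_G)q_G - 85q_G.
Maximising: ∂π_G/∂q_G = 175 - q_G = 0, giving q_G = 175.
Then q_Z = (350 - 175)/2 = 175/2.
Price P = 435 - 525/2 = 345/2.
Granite's profit: (345/2 - 85)·175 - 5839 = 9473.5000.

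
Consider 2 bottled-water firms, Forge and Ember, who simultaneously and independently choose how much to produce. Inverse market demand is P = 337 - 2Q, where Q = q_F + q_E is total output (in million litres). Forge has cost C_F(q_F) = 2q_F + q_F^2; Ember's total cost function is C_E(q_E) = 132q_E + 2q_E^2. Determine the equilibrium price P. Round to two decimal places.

Forge's profit: π_F = (337 - 2Q)q_F - (2q_F + q_F²). Setting ∂π_F/∂q_F = 0: 335 - 6q_F - 2(q_E) = 0.
Ember's first-order condition: 205 - 8q_E - 2(q_F) = 0.
Best responses: q_F = (335 - 2q_E)/6, q_E = (205 - 2q_F)/8.
Substituting one into the other gives q_F = 1135/22 and q_E = 140/11.
Total output Q = 1415/22, so price P = 337 - 2·(1415/22) = 208.3636.

208.36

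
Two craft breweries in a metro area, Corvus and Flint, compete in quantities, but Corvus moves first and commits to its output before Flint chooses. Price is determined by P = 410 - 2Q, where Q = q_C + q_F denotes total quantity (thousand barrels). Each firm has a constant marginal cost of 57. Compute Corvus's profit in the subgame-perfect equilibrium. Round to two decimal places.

Solve by backward induction. Given q_C, the follower Flint maximises π_F = (410 - 2q_C - 2q_F)q_F - 57q_F.
Follower FOC: 353 - 2q_C - 4q_F = 0, so q_F(q_C) = (353 - 2q_C)/4.
The leader anticipates this reaction. Substituting into P = 410 - 2Q gives P = 467/2 - q_C, so π_C = (467/2 - q_C)q_C - 57q_C.
Maximising: ∂π_C/∂q_C = 353/2 - 2q_C = 0, giving q_C = 353/4.
Then q_F = (353 - 2·(353/4))/4 = 353/8.
Price P = 410 - 2·(1059/8) = 581/4.
Corvus's profit: (581/4 - 57)·(353/4) = 7788.0625.

7788.06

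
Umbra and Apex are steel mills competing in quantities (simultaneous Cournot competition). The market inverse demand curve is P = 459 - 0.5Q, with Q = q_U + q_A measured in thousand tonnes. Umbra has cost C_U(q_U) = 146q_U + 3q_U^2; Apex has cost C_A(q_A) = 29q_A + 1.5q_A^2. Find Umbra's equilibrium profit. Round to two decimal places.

Umbra's profit: π_U = (459 - 0.5Q)q_U - (146q_U + 3q_U²). Setting ∂π_U/∂q_U = 0: 313 - 7q_U - (1/2)(q_A) = 0.
Apex's profit: π_A = (459 - 0.5Q)q_A - (29q_A + (3/2)q_A²). Setting ∂π_A/∂q_A = 0: 430 - 4q_A - (1/2)(q_U) = 0.
So q_U = (313 - (1/2)q_A)/7 and q_A = (430 - (1/2)q_U)/4.
Solving the pair: q_U = 37.3694, q_A = 102.8288.
Price P = 459 - (1/2)·140.1982 = 388.9009.
Umbra's profit: 388.9009·37.3694 - 146·37.3694 - 3·37.3694² = 4887.6442.

4887.64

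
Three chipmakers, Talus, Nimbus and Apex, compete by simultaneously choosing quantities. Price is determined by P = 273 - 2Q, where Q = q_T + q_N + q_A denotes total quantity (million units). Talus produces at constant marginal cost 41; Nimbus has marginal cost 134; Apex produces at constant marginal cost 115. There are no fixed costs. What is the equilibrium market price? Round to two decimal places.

Talus's profit: π_T = (273 - 2Q)q_T - (41q_T). Setting ∂π_T/∂q_T = 0: 232 - 4q_T - 2(q_N + q_A) = 0.
Nimbus's first-order condition: 139 - 4q_N - 2(q_T + q_A) = 0.
Apex's first-order condition: 158 - 4q_A - 2(q_T + q_N) = 0.
Summing all 3 equations gives 529 − 8Q = 0, hence Q = 529/8.
Back-substituting: q_T = (232 − 529/4)/2 = 399/8, q_N = (139 − 529/4)/2 = 27/8, q_A = (158 − 529/4)/2 = 103/8.
Total output Q = 529/8, so price P = 273 - 2·(529/8) = 563/4.

140.75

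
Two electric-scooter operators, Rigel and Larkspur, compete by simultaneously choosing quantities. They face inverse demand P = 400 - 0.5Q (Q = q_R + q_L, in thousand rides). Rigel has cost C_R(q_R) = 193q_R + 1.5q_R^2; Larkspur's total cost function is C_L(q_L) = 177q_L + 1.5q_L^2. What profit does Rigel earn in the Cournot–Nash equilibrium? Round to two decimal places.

Rigel's profit: π_R = (400 - 0.5Q)q_R - (193q_R + (3/2)q_R²). Setting ∂π_R/∂q_R = 0: 207 - 4q_R - (1/2)(q_L) = 0.
Larkspur's profit: π_L = (400 - 0.5Q)q_L - (177q_L + (3/2)q_L²). Setting ∂π_L/∂q_L = 0: 223 - 4q_L - (1/2)(q_R) = 0.
So q_R = (207 - (1/2)q_L)/4 and q_L = (223 - (1/2)q_R)/4.
Solving the pair: q_R = 45.4921, q_L = 50.0635.
Price P = 400 - (1/2)·(860/9) = 352.2222.
Rigel's profit: 352.2222·45.4921 - 193·45.4921 - (3/2)·45.4921² = 4139.0557.

4139.06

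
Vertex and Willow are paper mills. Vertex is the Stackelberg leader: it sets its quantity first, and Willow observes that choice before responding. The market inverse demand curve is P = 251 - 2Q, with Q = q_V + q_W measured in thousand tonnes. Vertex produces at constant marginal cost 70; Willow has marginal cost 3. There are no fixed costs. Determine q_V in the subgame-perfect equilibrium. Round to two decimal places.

The follower Willow best-responds to any q_V: π_W = (251 - 2Q)q_W - 3q_W.
Setting the follower's marginal profit to zero, 248 - 2q_V - 4q_W = 0, i.e. q_W = (248 - 2q_V)/4.
Vertex substitutes q_W(q_V) into its own profit: π_V = q_V(251 - 2q_V - (248 - 2q_V)/2) - 70q_V = (127 - q_V)q_V - 70q_V.
The leader's first-order condition 57 - 2q_V = 0 yields q_V = 57/2.
Then q_W = (248 - 2·(57/2))/4 = 191/4.

28.50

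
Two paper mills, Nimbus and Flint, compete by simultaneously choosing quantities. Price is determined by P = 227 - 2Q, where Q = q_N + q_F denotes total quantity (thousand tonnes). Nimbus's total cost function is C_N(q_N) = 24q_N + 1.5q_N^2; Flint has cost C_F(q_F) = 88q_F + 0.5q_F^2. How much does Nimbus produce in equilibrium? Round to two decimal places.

23.77

Nimbus's profit: π_N = (227 - 2Q)q_N - (24q_N + (3/2)q_N²). Setting ∂π_N/∂q_N = 0: 203 - 7q_N - 2(q_F) = 0.
Flint's profit: π_F = (227 - 2Q)q_F - (88q_F + (1/2)q_F²). Setting ∂π_F/∂q_F = 0: 139 - 5q_F - 2(q_N) = 0.
So q_N = (203 - 2q_F)/7 and q_F = (139 - 2q_N)/5.
Substituting one into the other gives q_N = 737/31 and q_F = 567/31.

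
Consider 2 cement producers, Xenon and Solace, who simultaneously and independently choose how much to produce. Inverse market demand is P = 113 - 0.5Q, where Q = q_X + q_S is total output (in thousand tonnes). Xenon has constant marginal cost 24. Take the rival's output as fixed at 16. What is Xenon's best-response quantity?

81

With the rival's output fixed at 16, Xenon's profit is π_X = (113 - (1/2)·16 - (1/2)q_X)q_X - (24q_X) = (105 - (1/2)q_X)q_X - (24q_X).
∂π_X/∂q_X = 81 - q_X = 0, so q_X = 81.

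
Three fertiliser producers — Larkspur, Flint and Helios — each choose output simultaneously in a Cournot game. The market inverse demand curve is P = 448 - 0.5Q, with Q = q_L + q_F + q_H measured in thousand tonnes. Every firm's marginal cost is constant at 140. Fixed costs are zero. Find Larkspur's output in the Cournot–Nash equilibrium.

A representative firm's profit is π_i = q_i(448 - 0.5Q) - 140q_i.
First-order condition (treating rivals' output as given): 308 - q_i - (1/2)·Σ_{j≠i} q_j = 0.
With identical firms every q_j equals q_i, so Σ_{j≠i} q_j = 2q_i and 308 = 2q_i, giving q_i = 154.

154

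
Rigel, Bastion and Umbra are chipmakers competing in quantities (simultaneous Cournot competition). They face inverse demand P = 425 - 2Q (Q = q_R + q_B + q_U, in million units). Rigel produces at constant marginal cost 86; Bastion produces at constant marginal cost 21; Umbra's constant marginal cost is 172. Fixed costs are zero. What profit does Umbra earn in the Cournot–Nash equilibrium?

Rigel's profit: π_R = (425 - 2Q)q_R - (86q_R). Setting ∂π_R/∂q_R = 0: 339 - 4q_R - 2(q_B + q_U) = 0.
Bastion's profit: π_B = (425 - 2Q)q_B - (21q_B). Setting ∂π_B/∂q_B = 0: 404 - 4q_B - 2(q_R + q_U) = 0.
Umbra's first-order condition: 253 - 4q_U - 2(q_R + q_B) = 0.
Adding the 3 first-order conditions: 996 − 8Q = 0, so Q = 249/2.
Back-substituting: q_R = (339 − 249)/2 = 45, q_B = (404 − 249)/2 = 155/2, q_U = (253 − 249)/2 = 2.
Price P = 425 - 2·(249/2) = 176.
Umbra's profit: (176 - 172)·2 = 8.

8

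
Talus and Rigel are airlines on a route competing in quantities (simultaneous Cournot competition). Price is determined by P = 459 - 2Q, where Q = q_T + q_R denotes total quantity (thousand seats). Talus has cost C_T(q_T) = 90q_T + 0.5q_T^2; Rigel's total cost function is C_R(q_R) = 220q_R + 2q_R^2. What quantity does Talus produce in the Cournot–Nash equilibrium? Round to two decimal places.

Talus's profit: π_T = (459 - 2Q)q_T - (90q_T + (1/2)q_T²). Setting ∂π_T/∂q_T = 0: 369 - 5q_T - 2(q_R) = 0.
Rigel's profit: π_R = (459 - 2Q)q_R - (220q_R + 2q_R²). Setting ∂π_R/∂q_R = 0: 239 - 8q_R - 2(q_T) = 0.
Best responses: q_T = (369 - 2q_R)/5, q_R = (239 - 2q_T)/8.
Substituting one into the other gives q_T = 1237/18 and q_R = 457/36.

68.72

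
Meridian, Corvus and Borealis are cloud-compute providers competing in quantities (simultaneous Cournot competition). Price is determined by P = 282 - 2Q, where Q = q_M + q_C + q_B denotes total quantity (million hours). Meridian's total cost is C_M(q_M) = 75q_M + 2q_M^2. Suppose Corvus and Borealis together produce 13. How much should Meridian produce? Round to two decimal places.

With rivals' combined output fixed at 13, Meridian's profit is π_M = (282 - 2·13 - 2q_M)q_M - (75q_M + 2q_M²) = (256 - 2q_M)q_M - (75q_M + 2q_M²).
∂π_M/∂q_M = 181 - 8q_M = 0, so q_M = 181/8.

22.63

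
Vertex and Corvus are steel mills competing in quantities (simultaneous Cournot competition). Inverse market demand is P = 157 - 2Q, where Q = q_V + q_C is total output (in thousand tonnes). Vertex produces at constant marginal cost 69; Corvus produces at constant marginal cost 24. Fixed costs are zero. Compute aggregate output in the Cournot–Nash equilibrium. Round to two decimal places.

36.83

Vertex's profit: π_V = (157 - 2Q)q_V - (69q_V). Setting ∂π_V/∂q_V = 0: 88 - 4q_V - 2(q_C) = 0.
Corvus's profit: π_C = (157 - 2Q)q_C - (24q_C). Setting ∂π_C/∂q_C = 0: 133 - 4q_C - 2(q_V) = 0.
So q_V = (88 - 2q_C)/4 and q_C = (133 - 2q_V)/4.
Solving the pair: q_V = 43/6, q_C = 89/3.
Total output Q = 43/6 + 89/3 = 221/6.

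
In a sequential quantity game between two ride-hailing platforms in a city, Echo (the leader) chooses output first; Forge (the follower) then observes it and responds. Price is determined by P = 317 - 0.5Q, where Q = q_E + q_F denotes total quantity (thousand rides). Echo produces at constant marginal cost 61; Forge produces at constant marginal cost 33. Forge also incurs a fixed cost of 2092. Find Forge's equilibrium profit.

Solve by backward induction. Given q_E, the follower Forge maximises π_F = (317 - (1/2)q_E - (1/2)q_F)q_F - 33q_F.
Follower FOC: 284 - (1/2)q_E - q_F = 0, so q_F(q_E) = (284 - (1/2)q_E).
The leader anticipates this reaction. Substituting into P = 317 - 0.5Q gives P = 175 - (1/4)q_E, so π_E = (175 - (1/4)q_E)q_E - 61q_E.
Leader FOC: 114 - (1/2)q_E = 0, so q_E = 228.
Then q_F = (284 - (1/2)·228) = 170.
Price P = 317 - (1/2)·398 = 118.
Forge's profit: (118 - 33)·170 - 2092 = 12358.

12358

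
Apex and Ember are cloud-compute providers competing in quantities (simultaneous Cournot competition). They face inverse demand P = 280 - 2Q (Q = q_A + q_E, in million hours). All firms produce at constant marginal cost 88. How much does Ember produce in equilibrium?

32

Each firm earns π_i = (280 - 2Q)q_i - 88q_i.
Setting ∂π_i/∂q_i = 0 with rivals' quantities fixed: 192 - 4q_i - 2q_j = 0.
With identical firms every q_j equals q_i, so q_j = q_i and 192 = 6q_i, giving q_i = 32.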